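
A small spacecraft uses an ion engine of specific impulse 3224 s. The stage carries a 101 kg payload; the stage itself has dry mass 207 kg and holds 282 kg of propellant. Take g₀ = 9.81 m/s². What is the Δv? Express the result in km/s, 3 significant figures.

v_e = Isp · g₀ = 3224 × 9.81 = 31627.4 m/s.
m₀ = payload + dry + propellant = 101 + 207 + 282 = 590 kg.
m_f = payload + dry = 101 + 207 = 308 kg.
From the ideal rocket equation, Δv = v_e · ln(m₀/m_f) = 31627.4 × ln(1.916) = 31627.4 × 0.6500 ≈ 20558.6 m/s.

Δv ≈ 20.6 km/s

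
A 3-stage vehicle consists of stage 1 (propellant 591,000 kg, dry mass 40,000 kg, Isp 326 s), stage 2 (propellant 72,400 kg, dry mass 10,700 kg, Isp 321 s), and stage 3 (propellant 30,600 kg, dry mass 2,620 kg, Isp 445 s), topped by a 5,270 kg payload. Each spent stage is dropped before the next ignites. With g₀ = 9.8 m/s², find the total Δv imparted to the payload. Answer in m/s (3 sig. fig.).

Δv ≈ 14700 m/s

Ignition mass of stage 1 = 591,000+40,000 + 72,400+10,700 + 30,600+2,620 + 5,270 = 752,590 kg.
Stage 1: m₀ = 752,590 kg, m_f = 752,590 − 591,000 = 161,590 kg; Δv = 326×9.8×ln(4.657) = 3194.8×1.5385 ≈ 4915 m/s.
Stage 2: m₀ = 121,590 kg, m_f = 121,590 − 72,400 = 49,190 kg; Δv = 321×9.8×ln(2.472) = 3145.8×0.9050 ≈ 2847 m/s.
Stage 3: m₀ = 38,490 kg, m_f = 38,490 − 30,600 = 7,890 kg; Δv = 445×9.8×ln(4.878) = 4361.0×1.5848 ≈ 6911 m/s.
Total Δv = 4915 + 2847 + 6911 = 14673 m/s.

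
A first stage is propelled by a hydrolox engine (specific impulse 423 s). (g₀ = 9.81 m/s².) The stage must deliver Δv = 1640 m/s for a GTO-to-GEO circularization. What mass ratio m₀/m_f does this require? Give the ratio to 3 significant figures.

mass ratio ≈ 1.48

v_e = Isp · g₀ = 423 × 9.81 = 4149.6 m/s.
Using Δv = v_e ln(m₀/m_f): m₀/m_f = exp(Δv / v_e) = exp(1640 / 4149.6) = exp(0.3952) = 1.4847.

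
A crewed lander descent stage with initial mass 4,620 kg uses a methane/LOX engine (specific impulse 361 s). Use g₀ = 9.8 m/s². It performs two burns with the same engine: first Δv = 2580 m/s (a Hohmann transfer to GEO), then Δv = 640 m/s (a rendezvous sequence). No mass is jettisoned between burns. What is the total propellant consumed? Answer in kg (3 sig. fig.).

v_e = Isp · g₀ = 361 × 9.8 = 3537.8 m/s.
After the first burn: m = 4620 × exp(−2580/3537.8) = 4620 × 0.48226 = 2,228.04 kg.
After the second burn: m = 2,228.04 × exp(−640/3537.8) = 2,228.04 × 0.83452 = 1,859.34 kg.
Total propellant = m₀ − m_final = 4620 − 1,859.34 = 2,760.66 kg.

total propellant consumed ≈ 2760 kg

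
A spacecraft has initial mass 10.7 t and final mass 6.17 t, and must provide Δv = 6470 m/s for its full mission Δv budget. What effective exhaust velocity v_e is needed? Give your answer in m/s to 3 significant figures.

ln(m₀/m_f) = ln(10700/6170) = ln(1.734) = 0.5505.
v_e = Δv / ln(m₀/m_f) = 6470 / 0.5505 = 11752.0 m/s.

v_e ≈ 11800 m/s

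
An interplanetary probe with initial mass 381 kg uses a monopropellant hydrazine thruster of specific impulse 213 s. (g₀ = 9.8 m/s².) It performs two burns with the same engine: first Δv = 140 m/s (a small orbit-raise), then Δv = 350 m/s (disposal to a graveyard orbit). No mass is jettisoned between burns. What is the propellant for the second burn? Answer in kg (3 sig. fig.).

propellant for the second burn ≈ 55.0 kg

v_e = Isp · g₀ = 213 × 9.8 = 2087.4 m/s.
After the first burn: m = 381 × exp(−140/2087.4) = 381 × 0.93513 = 356.285 kg.
After the second burn: m = 356.285 × exp(−350/2087.4) = 356.285 × 0.84563 = 301.285 kg.
Second-burn propellant = 356.285 − 301.285 = 55 kg.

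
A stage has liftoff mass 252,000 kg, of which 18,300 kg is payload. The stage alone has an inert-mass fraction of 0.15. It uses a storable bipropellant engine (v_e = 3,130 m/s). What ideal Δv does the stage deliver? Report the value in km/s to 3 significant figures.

Δv ≈ 4.86 km/s

Stage wet mass = m₀ − payload = 252,000 − 18,300 = 233,700 kg.
Stage dry mass = ε × stage wet mass = 0.15 × 233,700 = 35,055 kg.
Burnout mass m_f = stage dry + payload = 35,055 + 18,300 = 53,355 kg.
By the Tsiolkovsky rocket equation, Δv = v_e · ln(252,000/53,355) = 3130.0 × ln(4.723) = 3130.0 × 1.5525 ≈ 4859 m/s.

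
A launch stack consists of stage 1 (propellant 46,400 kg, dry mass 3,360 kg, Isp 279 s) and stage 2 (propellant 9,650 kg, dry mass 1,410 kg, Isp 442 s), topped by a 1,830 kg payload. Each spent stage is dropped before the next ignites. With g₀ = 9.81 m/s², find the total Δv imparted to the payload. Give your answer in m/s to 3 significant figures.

Ignition mass of stage 1 = 46,400+3,360 + 9,650+1,410 + 1,830 = 62,650 kg.
Stage 1: m₀ = 62,650 kg, m_f = 62,650 − 46,400 = 16,250 kg; Δv = 279×9.81×ln(3.855) = 2737.0×1.3495 ≈ 3693 m/s.
Stage 2: m₀ = 12,890 kg, m_f = 12,890 − 9,650 = 3,240 kg; Δv = 442×9.81×ln(3.978) = 4336.0×1.3809 ≈ 5988 m/s.
Total Δv = 3693 + 5988 = 9681 m/s.

Δv ≈ 9680 m/s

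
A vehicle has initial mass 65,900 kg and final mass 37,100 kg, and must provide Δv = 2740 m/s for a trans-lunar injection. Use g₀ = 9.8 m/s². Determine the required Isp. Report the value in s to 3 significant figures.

ln(m₀/m_f) = ln(65900/37100) = ln(1.776) = 0.5745.
By the Tsiolkovsky rocket equation, v_e = Δv / ln(m₀/m_f) = 2740 / 0.5745 = 4769.2 m/s.
Isp = v_e / g₀ = 4769.2 / 9.8 = 486.7 s.

Isp ≈ 487 s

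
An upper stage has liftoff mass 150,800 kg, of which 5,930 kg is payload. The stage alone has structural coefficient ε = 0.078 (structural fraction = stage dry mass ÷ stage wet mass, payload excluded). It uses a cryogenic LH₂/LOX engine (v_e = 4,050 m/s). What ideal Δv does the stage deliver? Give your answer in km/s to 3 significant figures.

Δv ≈ 8.79 km/s

Stage wet mass = m₀ − payload = 150,800 − 5,930 = 144,870 kg.
Stage dry mass = ε × stage wet mass = 0.078 × 144,870 = 11,299.9 kg.
Burnout mass m_f = stage dry + payload = 11,299.9 + 5,930 = 17,229.9 kg.
From the ideal rocket equation, Δv = v_e · ln(150,800/17,229.9) = 4050.0 × ln(8.752) = 4050.0 × 2.1693 ≈ 8786 m/s.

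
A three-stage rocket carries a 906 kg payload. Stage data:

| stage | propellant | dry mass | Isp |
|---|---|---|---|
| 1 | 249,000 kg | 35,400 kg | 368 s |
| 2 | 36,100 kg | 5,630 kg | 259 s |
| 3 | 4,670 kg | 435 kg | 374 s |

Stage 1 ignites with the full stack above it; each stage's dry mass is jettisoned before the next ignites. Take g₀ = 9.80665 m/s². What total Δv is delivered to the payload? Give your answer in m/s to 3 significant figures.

Ignition mass of stage 1 = 249,000+35,400 + 36,100+5,630 + 4,670+435 + 906 = 332,141 kg.
Stage 1: m₀ = 332,141 kg, m_f = 332,141 − 249,000 = 83,141 kg; Δv = 368×9.80665×ln(3.995) = 3608.8×1.3850 ≈ 4998 m/s.
Stage 2: m₀ = 47,741 kg, m_f = 47,741 − 36,100 = 11,641 kg; Δv = 259×9.80665×ln(4.101) = 2539.9×1.4113 ≈ 3584 m/s.
Stage 3: m₀ = 6,011 kg, m_f = 6,011 − 4,670 = 1,341 kg; Δv = 374×9.80665×ln(4.482) = 3667.7×1.5002 ≈ 5502 m/s.
Total Δv = 4998 + 3584 + 5502 = 14084 m/s.

Δv ≈ 14100 m/s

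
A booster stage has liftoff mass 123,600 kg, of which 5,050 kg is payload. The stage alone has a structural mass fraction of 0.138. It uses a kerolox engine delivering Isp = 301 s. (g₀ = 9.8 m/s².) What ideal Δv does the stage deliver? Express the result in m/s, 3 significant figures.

Δv ≈ 5170 m/s

Stage wet mass = m₀ − payload = 123,600 − 5,050 = 118,550 kg.
Stage dry mass = ε × stage wet mass = 0.138 × 118,550 = 16,359.9 kg.
Burnout mass m_f = stage dry + payload = 16,359.9 + 5,050 = 21,409.9 kg.
v_e = Isp · g₀ = 301 × 9.8 = 2949.8 m/s.
Rocket equation: Δv = v_e · ln(123,600/21,409.9) = 2949.8 × ln(5.773) = 2949.8 × 1.7532 ≈ 5172 m/s.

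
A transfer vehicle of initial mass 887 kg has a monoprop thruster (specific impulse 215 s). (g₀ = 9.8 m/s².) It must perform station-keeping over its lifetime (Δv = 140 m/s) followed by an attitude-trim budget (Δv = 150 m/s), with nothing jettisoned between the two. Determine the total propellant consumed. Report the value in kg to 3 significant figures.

v_e = Isp · g₀ = 215 × 9.8 = 2107.0 m/s.
After the first burn: m = 887 × exp(−140/2107.0) = 887 × 0.93571 = 829.975 kg.
After the second burn: m = 829.975 × exp(−150/2107.0) = 829.975 × 0.93128 = 772.939 kg.
Total propellant = m₀ − m_final = 887 − 772.939 = 114.061 kg.

total propellant consumed ≈ 114 kg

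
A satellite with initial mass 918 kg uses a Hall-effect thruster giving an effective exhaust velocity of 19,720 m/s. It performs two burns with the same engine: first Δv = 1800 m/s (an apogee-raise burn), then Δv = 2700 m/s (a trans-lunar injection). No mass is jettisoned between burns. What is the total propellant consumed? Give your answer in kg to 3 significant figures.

total propellant consumed ≈ 187 kg

After the first burn: m = 918 × exp(−1800/19720.0) = 918 × 0.91276 = 837.914 kg.
After the second burn: m = 837.914 × exp(−2700/19720.0) = 837.914 × 0.87204 = 730.695 kg.
Total propellant = m₀ − m_final = 918 − 730.695 = 187.305 kg.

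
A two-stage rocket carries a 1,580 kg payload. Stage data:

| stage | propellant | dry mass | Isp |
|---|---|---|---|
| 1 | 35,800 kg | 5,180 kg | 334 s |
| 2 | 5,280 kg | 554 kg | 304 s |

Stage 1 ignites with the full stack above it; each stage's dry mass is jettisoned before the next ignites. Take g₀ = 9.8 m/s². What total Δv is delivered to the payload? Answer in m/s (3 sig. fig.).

Ignition mass of stage 1 = 35,800+5,180 + 5,280+554 + 1,580 = 48,394 kg.
Stage 1: m₀ = 48,394 kg, m_f = 48,394 − 35,800 = 12,594 kg; Δv = 334×9.8×ln(3.843) = 3273.2×1.3462 ≈ 4406 m/s.
Stage 2: m₀ = 7,414 kg, m_f = 7,414 − 5,280 = 2,134 kg; Δv = 304×9.8×ln(3.474) = 2979.2×1.2454 ≈ 3710 m/s.
Total Δv = 4406 + 3710 = 8116 m/s.

Δv ≈ 8120 m/s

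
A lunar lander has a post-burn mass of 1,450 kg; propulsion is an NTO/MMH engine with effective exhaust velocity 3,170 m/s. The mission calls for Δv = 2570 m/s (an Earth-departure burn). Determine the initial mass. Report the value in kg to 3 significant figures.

initial mass ≈ 3260 kg

m₀/m_f = exp(Δv / v_e) = exp(2570 / 3170.0) = exp(0.8107) = 2.2495.
m₀ = m_f × 2.2495 = 1,450 × 2.2495 = 3,261.78 kg.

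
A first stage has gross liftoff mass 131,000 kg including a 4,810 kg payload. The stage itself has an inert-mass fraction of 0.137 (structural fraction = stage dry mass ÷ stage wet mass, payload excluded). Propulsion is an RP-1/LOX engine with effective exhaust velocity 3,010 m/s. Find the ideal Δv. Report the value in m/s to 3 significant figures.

Δv ≈ 5360 m/s

Stage wet mass = m₀ − payload = 131,000 − 4,810 = 126,190 kg.
Stage dry mass = ε × stage wet mass = 0.137 × 126,190 = 17,288 kg.
Burnout mass m_f = stage dry + payload = 17,288 + 4,810 = 22,098 kg.
Δv = v_e · ln(131,000/22,098) = 3010.0 × ln(5.928) = 3010.0 × 1.7797 ≈ 5357 m/s.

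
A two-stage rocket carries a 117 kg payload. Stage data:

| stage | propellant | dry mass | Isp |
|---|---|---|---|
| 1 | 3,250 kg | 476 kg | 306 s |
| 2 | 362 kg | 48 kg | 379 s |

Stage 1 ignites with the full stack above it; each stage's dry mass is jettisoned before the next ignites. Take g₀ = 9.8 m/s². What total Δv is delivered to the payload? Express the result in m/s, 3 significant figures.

Δv ≈ 8650 m/s

Ignition mass of stage 1 = 3,250+476 + 362+48 + 117 = 4,253 kg.
Stage 1: m₀ = 4,253 kg, m_f = 4,253 − 3,250 = 1,003 kg; Δv = 306×9.8×ln(4.24) = 2998.8×1.4446 ≈ 4332 m/s.
Stage 2: m₀ = 527 kg, m_f = 527 − 362 = 165 kg; Δv = 379×9.8×ln(3.194) = 3714.2×1.1613 ≈ 4313 m/s.
Total Δv = 4332 + 4313 = 8645 m/s.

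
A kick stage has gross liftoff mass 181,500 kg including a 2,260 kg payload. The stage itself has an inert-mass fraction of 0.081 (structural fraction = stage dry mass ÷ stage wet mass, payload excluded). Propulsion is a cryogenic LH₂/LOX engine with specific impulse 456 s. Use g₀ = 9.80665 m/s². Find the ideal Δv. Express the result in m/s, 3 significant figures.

Stage wet mass = m₀ − payload = 181,500 − 2,260 = 179,240 kg.
Stage dry mass = ε × stage wet mass = 0.081 × 179,240 = 14,518.4 kg.
Burnout mass m_f = stage dry + payload = 14,518.4 + 2,260 = 16,778.4 kg.
v_e = Isp · g₀ = 456 × 9.80665 = 4471.8 m/s.
Δv = v_e · ln(181,500/16,778.4) = 4471.8 × ln(10.82) = 4471.8 × 2.3812 ≈ 10648 m/s.

Δv ≈ 10600 m/s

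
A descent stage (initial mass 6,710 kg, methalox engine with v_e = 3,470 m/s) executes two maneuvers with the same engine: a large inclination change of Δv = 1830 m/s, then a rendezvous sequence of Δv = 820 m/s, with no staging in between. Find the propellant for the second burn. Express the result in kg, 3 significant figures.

After the first burn: m = 6710 × exp(−1830/3470.0) = 6710 × 0.59015 = 3,959.91 kg.
After the second burn: m = 3,959.91 × exp(−820/3470.0) = 3,959.91 × 0.78953 = 3,126.47 kg.
Second-burn propellant = 3,959.91 − 3,126.47 = 833.44 kg.

propellant for the second burn ≈ 833 kg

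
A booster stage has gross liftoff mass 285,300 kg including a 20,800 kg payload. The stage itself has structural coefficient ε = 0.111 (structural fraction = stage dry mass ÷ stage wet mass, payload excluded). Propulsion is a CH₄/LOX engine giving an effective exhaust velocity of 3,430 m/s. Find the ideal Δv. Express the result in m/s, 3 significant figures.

Δv ≈ 5960 m/s

Stage wet mass = m₀ − payload = 285,300 − 20,800 = 264,500 kg.
Stage dry mass = ε × stage wet mass = 0.111 × 264,500 = 29,359.5 kg.
Burnout mass m_f = stage dry + payload = 29,359.5 + 20,800 = 50,159.5 kg.
From the ideal rocket equation, Δv = v_e · ln(285,300/50,159.5) = 3430.0 × ln(5.688) = 3430.0 × 1.7383 ≈ 5962 m/s.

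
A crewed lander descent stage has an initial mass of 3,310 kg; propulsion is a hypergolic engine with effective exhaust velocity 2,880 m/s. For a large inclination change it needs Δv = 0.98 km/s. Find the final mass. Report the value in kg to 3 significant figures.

final mass ≈ 2360 kg

By the Tsiolkovsky rocket equation, m₀/m_f = exp(Δv / v_e) = exp(980 / 2880.0) = exp(0.3403) = 1.4053.
m_f = m₀ / 1.4053 = 3,310 / 1.4053 = 2,355.37 kg.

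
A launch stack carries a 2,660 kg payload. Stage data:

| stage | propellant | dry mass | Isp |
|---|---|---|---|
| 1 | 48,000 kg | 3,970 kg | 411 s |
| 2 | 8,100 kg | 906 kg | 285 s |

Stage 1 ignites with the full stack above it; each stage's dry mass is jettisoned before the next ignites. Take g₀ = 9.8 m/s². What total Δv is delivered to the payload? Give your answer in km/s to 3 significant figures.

Δv ≈ 8.96 km/s

Ignition mass of stage 1 = 48,000+3,970 + 8,100+906 + 2,660 = 63,636 kg.
Stage 1: m₀ = 63,636 kg, m_f = 63,636 − 48,000 = 15,636 kg; Δv = 411×9.8×ln(4.07) = 4027.8×1.4036 ≈ 5653 m/s.
Stage 2: m₀ = 11,666 kg, m_f = 11,666 − 8,100 = 3,566 kg; Δv = 285×9.8×ln(3.271) = 2793.0×1.1852 ≈ 3310 m/s.
Total Δv = 5653 + 3310 = 8963 m/s.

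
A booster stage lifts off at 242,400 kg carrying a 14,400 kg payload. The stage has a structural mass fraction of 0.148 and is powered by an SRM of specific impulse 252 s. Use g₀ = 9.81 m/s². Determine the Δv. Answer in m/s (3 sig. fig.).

Δv ≈ 4000 m/s

Stage wet mass = m₀ − payload = 242,400 − 14,400 = 228,000 kg.
Stage dry mass = ε × stage wet mass = 0.148 × 228,000 = 33,744 kg.
Burnout mass m_f = stage dry + payload = 33,744 + 14,400 = 48,144 kg.
v_e = Isp · g₀ = 252 × 9.81 = 2472.1 m/s.
Rocket equation: Δv = v_e · ln(242,400/48,144) = 2472.1 × ln(5.035) = 2472.1 × 1.6164 ≈ 3996 m/s.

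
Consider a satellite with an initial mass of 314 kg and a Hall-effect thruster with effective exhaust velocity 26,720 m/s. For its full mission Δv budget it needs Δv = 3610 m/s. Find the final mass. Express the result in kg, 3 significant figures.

By the Tsiolkovsky rocket equation, m₀/m_f = exp(Δv / v_e) = exp(3610 / 26720.0) = exp(0.1351) = 1.1447.
m_f = m₀ / 1.1447 = 314 / 1.1447 = 274.308 kg.

final mass ≈ 274 kg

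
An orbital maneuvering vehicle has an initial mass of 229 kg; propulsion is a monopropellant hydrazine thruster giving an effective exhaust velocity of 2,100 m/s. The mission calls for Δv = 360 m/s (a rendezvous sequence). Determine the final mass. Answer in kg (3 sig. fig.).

m₀/m_f = exp(Δv / v_e) = exp(360 / 2100.0) = exp(0.1714) = 1.1870.
m_f = m₀ / 1.1870 = 229 / 1.1870 = 192.923 kg.

final mass ≈ 193 kg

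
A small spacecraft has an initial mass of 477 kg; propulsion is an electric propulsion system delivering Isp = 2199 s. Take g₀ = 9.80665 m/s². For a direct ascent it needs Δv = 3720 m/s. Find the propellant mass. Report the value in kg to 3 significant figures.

v_e = Isp · g₀ = 2199 × 9.80665 = 21564.8 m/s.
From the ideal rocket equation, m₀/m_f = exp(Δv / v_e) = exp(3720 / 21564.8) = exp(0.1725) = 1.1883.
m_f = 477 / 1.1883 = 401.414 kg, so propellant = m₀ − m_f = 477 − 401.414 = 75.586 kg.

propellant mass ≈ 75.6 kg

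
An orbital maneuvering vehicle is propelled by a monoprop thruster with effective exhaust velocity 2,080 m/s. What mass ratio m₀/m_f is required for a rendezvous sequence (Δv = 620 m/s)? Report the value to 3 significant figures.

mass ratio ≈ 1.35

Using Δv = v_e ln(m₀/m_f): m₀/m_f = exp(Δv / v_e) = exp(620 / 2080.0) = exp(0.2981) = 1.3473.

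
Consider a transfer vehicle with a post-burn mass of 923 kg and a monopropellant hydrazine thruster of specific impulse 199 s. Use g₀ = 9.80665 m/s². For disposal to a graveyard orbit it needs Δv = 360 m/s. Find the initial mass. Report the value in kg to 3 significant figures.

v_e = Isp · g₀ = 199 × 9.80665 = 1951.5 m/s.
From the ideal rocket equation, m₀/m_f = exp(Δv / v_e) = exp(360 / 1951.5) = exp(0.1845) = 1.2026.
m₀ = m_f × 1.2026 = 923 × 1.2026 = 1,110 kg.

initial mass ≈ 1110 kg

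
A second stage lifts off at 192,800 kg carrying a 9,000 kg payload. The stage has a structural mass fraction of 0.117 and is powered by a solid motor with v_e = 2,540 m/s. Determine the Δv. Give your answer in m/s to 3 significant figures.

Δv ≈ 4680 m/s

Stage wet mass = m₀ − payload = 192,800 − 9,000 = 183,800 kg.
Stage dry mass = ε × stage wet mass = 0.117 × 183,800 = 21,504.6 kg.
Burnout mass m_f = stage dry + payload = 21,504.6 + 9,000 = 30,504.6 kg.
Δv = v_e · ln(192,800/30,504.6) = 2540.0 × ln(6.32) = 2540.0 × 1.8438 ≈ 4683 m/s.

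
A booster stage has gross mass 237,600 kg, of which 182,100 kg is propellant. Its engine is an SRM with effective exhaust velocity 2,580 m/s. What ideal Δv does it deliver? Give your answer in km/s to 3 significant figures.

Δv ≈ 3.75 km/s

m_f = m₀ − m_prop = 237,600 − 182,100 = 55,500 kg.
Δv = v_e · ln(m₀/m_f) = 2580.0 × ln(4.281) = 2580.0 × 1.4542 ≈ 3751.9 m/s.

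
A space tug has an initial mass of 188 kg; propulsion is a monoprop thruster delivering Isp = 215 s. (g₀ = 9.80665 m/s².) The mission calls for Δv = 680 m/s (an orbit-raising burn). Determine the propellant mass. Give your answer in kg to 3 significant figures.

propellant mass ≈ 51.8 kg

v_e = Isp · g₀ = 215 × 9.80665 = 2108.4 m/s.
Using Δv = v_e ln(m₀/m_f): m₀/m_f = exp(Δv / v_e) = exp(680 / 2108.4) = exp(0.3225) = 1.3806.
m_f = 188 / 1.3806 = 136.173 kg, so propellant = m₀ − m_f = 188 − 136.173 = 51.827 kg.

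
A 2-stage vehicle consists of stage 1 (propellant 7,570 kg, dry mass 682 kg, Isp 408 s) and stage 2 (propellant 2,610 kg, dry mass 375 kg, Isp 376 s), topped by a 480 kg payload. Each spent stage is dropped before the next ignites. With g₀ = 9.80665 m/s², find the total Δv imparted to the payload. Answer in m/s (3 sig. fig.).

Ignition mass of stage 1 = 7,570+682 + 2,610+375 + 480 = 11,717 kg.
Stage 1: m₀ = 11,717 kg, m_f = 11,717 − 7,570 = 4,147 kg; Δv = 408×9.80665×ln(2.825) = 4001.1×1.0387 ≈ 4156 m/s.
Stage 2: m₀ = 3,465 kg, m_f = 3,465 − 2,610 = 855 kg; Δv = 376×9.80665×ln(4.053) = 3687.3×1.3994 ≈ 5160 m/s.
Total Δv = 4156 + 5160 = 9316 m/s.

Δv ≈ 9320 m/s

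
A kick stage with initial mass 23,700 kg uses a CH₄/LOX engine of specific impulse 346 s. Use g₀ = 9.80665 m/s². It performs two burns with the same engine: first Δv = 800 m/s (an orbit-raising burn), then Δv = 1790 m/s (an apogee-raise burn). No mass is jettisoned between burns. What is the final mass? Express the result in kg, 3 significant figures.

v_e = Isp · g₀ = 346 × 9.80665 = 3393.1 m/s.
After the first burn: m = 23700 × exp(−800/3393.1) = 23700 × 0.78996 = 18,722.1 kg.
After the second burn: m = 18,722.1 × exp(−1790/3393.1) = 18,722.1 × 0.59005 = 11,047 kg.

final mass ≈ 11000 kg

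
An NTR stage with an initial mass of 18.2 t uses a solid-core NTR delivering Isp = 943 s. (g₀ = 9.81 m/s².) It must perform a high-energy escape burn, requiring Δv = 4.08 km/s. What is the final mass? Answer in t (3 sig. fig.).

final mass ≈ 11.7 t

v_e = Isp · g₀ = 943 × 9.81 = 9250.8 m/s.
By the Tsiolkovsky rocket equation, m₀/m_f = exp(Δv / v_e) = exp(4080 / 9250.8) = exp(0.4410) = 1.5543.
m_f = m₀ / 1.5543 = 18.2 / 1.5543 = 11.7095 t.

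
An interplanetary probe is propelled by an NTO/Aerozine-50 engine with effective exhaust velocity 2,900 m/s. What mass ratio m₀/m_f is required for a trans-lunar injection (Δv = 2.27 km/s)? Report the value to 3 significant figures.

Rocket equation: m₀/m_f = exp(Δv / v_e) = exp(2270 / 2900.0) = exp(0.7828) = 2.1875.

mass ratio ≈ 2.19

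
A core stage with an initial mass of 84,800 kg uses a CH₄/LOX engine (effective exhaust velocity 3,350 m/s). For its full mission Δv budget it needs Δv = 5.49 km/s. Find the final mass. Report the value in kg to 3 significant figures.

Rocket equation: m₀/m_f = exp(Δv / v_e) = exp(5490 / 3350.0) = exp(1.6388) = 5.1490.
m_f = m₀ / 5.1490 = 84,800 / 5.1490 = 16,469.2 kg.

final mass ≈ 16500 kg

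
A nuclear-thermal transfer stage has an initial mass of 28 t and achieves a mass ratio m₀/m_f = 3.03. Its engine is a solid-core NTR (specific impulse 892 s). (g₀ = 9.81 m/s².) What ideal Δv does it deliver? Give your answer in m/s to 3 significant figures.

Δv ≈ 9700 m/s

v_e = Isp · g₀ = 892 × 9.81 = 8750.5 m/s.
Δv = v_e · ln(3.03) = 8750.5 × 1.1086 ≈ 9700.5 m/s.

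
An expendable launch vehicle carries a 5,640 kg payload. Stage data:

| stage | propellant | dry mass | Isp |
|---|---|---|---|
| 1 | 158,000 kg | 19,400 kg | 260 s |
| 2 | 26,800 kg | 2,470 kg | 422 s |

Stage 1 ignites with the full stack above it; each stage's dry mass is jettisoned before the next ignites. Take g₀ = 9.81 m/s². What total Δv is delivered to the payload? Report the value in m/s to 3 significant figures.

Δv ≈ 9520 m/s

Ignition mass of stage 1 = 158,000+19,400 + 26,800+2,470 + 5,640 = 212,310 kg.
Stage 1: m₀ = 212,310 kg, m_f = 212,310 − 158,000 = 54,310 kg; Δv = 260×9.81×ln(3.909) = 2550.6×1.3633 ≈ 3477 m/s.
Stage 2: m₀ = 34,910 kg, m_f = 34,910 − 26,800 = 8,110 kg; Δv = 422×9.81×ln(4.305) = 4139.8×1.4597 ≈ 6043 m/s.
Total Δv = 3477 + 6043 = 9520 m/s.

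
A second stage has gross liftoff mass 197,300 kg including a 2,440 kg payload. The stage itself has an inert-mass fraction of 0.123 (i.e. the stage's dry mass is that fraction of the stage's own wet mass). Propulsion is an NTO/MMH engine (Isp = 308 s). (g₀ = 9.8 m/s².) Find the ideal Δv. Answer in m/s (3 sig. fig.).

Δv ≈ 6070 m/s

Stage wet mass = m₀ − payload = 197,300 − 2,440 = 194,860 kg.
Stage dry mass = ε × stage wet mass = 0.123 × 194,860 = 23,967.8 kg.
Burnout mass m_f = stage dry + payload = 23,967.8 + 2,440 = 26,407.8 kg.
v_e = Isp · g₀ = 308 × 9.8 = 3018.4 m/s.
Δv = v_e · ln(197,300/26,407.8) = 3018.4 × ln(7.471) = 3018.4 × 2.0111 ≈ 6070 m/s.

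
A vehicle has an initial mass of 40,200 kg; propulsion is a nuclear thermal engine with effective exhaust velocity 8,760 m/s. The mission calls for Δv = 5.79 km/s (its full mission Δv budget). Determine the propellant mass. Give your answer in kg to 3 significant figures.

m₀/m_f = exp(Δv / v_e) = exp(5790 / 8760.0) = exp(0.6610) = 1.9366.
m_f = 40,200 / 1.9366 = 20,758 kg, so propellant = m₀ − m_f = 40,200 − 20,758 = 19,442 kg.

propellant mass ≈ 19400 kg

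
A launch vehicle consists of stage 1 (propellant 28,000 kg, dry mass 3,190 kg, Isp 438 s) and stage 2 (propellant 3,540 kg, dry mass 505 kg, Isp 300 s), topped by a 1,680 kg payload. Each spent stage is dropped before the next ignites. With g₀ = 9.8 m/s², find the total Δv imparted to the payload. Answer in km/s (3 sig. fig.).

Ignition mass of stage 1 = 28,000+3,190 + 3,540+505 + 1,680 = 36,915 kg.
Stage 1: m₀ = 36,915 kg, m_f = 36,915 − 28,000 = 8,915 kg; Δv = 438×9.8×ln(4.141) = 4292.4×1.4209 ≈ 6099 m/s.
Stage 2: m₀ = 5,725 kg, m_f = 5,725 − 3,540 = 2,185 kg; Δv = 300×9.8×ln(2.62) = 2940.0×0.9632 ≈ 2832 m/s.
Total Δv = 6099 + 2832 = 8931 m/s.

Δv ≈ 8.93 km/s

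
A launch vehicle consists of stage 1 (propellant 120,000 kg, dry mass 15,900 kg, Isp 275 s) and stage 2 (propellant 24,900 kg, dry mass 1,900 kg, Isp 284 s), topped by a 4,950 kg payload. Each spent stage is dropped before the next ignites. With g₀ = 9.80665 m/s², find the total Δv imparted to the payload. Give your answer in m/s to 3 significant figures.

Ignition mass of stage 1 = 120,000+15,900 + 24,900+1,900 + 4,950 = 167,650 kg.
Stage 1: m₀ = 167,650 kg, m_f = 167,650 − 120,000 = 47,650 kg; Δv = 275×9.80665×ln(3.518) = 2696.8×1.2580 ≈ 3393 m/s.
Stage 2: m₀ = 31,750 kg, m_f = 31,750 − 24,900 = 6,850 kg; Δv = 284×9.80665×ln(4.635) = 2785.1×1.5336 ≈ 4271 m/s.
Total Δv = 3393 + 4271 = 7664 m/s.

Δv ≈ 7660 m/s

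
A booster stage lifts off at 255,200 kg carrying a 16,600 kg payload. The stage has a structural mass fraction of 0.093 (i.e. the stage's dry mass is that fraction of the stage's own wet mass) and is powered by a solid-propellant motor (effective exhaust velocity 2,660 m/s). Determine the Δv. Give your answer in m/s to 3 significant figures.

Δv ≈ 5010 m/s

Stage wet mass = m₀ − payload = 255,200 − 16,600 = 238,600 kg.
Stage dry mass = ε × stage wet mass = 0.093 × 238,600 = 22,189.8 kg.
Burnout mass m_f = stage dry + payload = 22,189.8 + 16,600 = 38,789.8 kg.
Δv = v_e · ln(255,200/38,789.8) = 2660.0 × ln(6.579) = 2660.0 × 1.8839 ≈ 5011 m/s.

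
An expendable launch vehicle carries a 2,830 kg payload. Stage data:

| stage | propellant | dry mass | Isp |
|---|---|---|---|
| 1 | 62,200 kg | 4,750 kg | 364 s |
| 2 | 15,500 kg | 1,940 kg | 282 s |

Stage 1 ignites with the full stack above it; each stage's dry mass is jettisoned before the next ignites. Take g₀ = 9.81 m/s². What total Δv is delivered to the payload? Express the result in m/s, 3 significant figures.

Ignition mass of stage 1 = 62,200+4,750 + 15,500+1,940 + 2,830 = 87,220 kg.
Stage 1: m₀ = 87,220 kg, m_f = 87,220 − 62,200 = 25,020 kg; Δv = 364×9.81×ln(3.486) = 3570.8×1.2488 ≈ 4459 m/s.
Stage 2: m₀ = 20,270 kg, m_f = 20,270 − 15,500 = 4,770 kg; Δv = 282×9.81×ln(4.249) = 2766.4×1.4468 ≈ 4002 m/s.
Total Δv = 4459 + 4002 = 8461 m/s.

Δv ≈ 8460 m/s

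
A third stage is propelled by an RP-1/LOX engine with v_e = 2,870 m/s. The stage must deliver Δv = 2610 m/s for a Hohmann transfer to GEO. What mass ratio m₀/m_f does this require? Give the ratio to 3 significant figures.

mass ratio ≈ 2.48

From the ideal rocket equation, m₀/m_f = exp(Δv / v_e) = exp(2610 / 2870.0) = exp(0.9094) = 2.4829.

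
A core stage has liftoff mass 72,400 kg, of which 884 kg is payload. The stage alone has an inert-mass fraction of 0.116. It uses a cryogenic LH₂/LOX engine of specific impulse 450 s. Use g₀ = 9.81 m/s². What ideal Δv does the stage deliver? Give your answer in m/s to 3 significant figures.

Δv ≈ 9120 m/s

Stage wet mass = m₀ − payload = 72,400 − 884 = 71,516 kg.
Stage dry mass = ε × stage wet mass = 0.116 × 71,516 = 8,295.86 kg.
Burnout mass m_f = stage dry + payload = 8,295.86 + 884 = 9,179.86 kg.
v_e = Isp · g₀ = 450 × 9.81 = 4414.5 m/s.
Δv = v_e · ln(72,400/9,179.86) = 4414.5 × ln(7.887) = 4414.5 × 2.0652 ≈ 9117 m/s.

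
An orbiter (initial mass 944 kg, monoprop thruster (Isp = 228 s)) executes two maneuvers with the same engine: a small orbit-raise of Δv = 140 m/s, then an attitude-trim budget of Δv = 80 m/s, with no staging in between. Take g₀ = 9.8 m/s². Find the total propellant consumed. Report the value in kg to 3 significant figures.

total propellant consumed ≈ 88.5 kg

v_e = Isp · g₀ = 228 × 9.8 = 2234.4 m/s.
After the first burn: m = 944 × exp(−140/2234.4) = 944 × 0.93927 = 886.671 kg.
After the second burn: m = 886.671 × exp(−80/2234.4) = 886.671 × 0.96483 = 855.487 kg.
Total propellant = m₀ − m_final = 944 − 855.487 = 88.513 kg.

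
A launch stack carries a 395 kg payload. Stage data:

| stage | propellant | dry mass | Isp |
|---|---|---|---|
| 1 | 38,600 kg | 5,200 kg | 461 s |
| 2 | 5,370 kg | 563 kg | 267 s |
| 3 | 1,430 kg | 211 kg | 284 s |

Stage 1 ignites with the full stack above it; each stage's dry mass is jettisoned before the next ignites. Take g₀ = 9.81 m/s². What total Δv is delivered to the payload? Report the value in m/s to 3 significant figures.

Ignition mass of stage 1 = 38,600+5,200 + 5,370+563 + 1,430+211 + 395 = 51,769 kg.
Stage 1: m₀ = 51,769 kg, m_f = 51,769 − 38,600 = 13,169 kg; Δv = 461×9.81×ln(3.931) = 4522.4×1.3689 ≈ 6191 m/s.
Stage 2: m₀ = 7,969 kg, m_f = 7,969 − 5,370 = 2,599 kg; Δv = 267×9.81×ln(3.066) = 2619.3×1.1204 ≈ 2935 m/s.
Stage 3: m₀ = 2,036 kg, m_f = 2,036 − 1,430 = 606 kg; Δv = 284×9.81×ln(3.36) = 2786.0×1.2119 ≈ 3376 m/s.
Total Δv = 6191 + 2935 + 3376 = 12502 m/s.

Δv ≈ 12500 m/s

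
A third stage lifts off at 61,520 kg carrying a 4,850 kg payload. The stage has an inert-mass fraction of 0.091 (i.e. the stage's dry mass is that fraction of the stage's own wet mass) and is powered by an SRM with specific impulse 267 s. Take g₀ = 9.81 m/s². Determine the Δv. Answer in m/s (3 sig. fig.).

Δv ≈ 4760 m/s

Stage wet mass = m₀ − payload = 61,520 − 4,850 = 56,670 kg.
Stage dry mass = ε × stage wet mass = 0.091 × 56,670 = 5,156.97 kg.
Burnout mass m_f = stage dry + payload = 5,156.97 + 4,850 = 10,006.97 kg.
v_e = Isp · g₀ = 267 × 9.81 = 2619.3 m/s.
Using Δv = v_e ln(m₀/m_f): Δv = v_e · ln(61,520/10,006.97) = 2619.3 × ln(6.148) = 2619.3 × 1.8161 ≈ 4757 m/s.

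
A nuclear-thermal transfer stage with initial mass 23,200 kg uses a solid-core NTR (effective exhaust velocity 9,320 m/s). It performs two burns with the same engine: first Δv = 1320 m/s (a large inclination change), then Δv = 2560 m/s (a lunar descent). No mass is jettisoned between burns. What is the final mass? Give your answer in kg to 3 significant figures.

final mass ≈ 15300 kg

After the first burn: m = 23200 × exp(−1320/9320.0) = 23200 × 0.86794 = 20,136.2 kg.
After the second burn: m = 20,136.2 × exp(−2560/9320.0) = 20,136.2 × 0.75982 = 15,299.9 kg.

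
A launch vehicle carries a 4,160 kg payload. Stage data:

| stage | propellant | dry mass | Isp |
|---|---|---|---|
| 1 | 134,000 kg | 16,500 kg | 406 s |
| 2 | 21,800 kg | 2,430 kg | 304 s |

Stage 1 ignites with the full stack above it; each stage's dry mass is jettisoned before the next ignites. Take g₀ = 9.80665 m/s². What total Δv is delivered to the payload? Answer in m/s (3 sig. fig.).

Δv ≈ 9860 m/s

Ignition mass of stage 1 = 134,000+16,500 + 21,800+2,430 + 4,160 = 178,890 kg.
Stage 1: m₀ = 178,890 kg, m_f = 178,890 − 134,000 = 44,890 kg; Δv = 406×9.80665×ln(3.985) = 3981.5×1.3826 ≈ 5505 m/s.
Stage 2: m₀ = 28,390 kg, m_f = 28,390 − 21,800 = 6,590 kg; Δv = 304×9.80665×ln(4.308) = 2981.2×1.4605 ≈ 4354 m/s.
Total Δv = 5505 + 4354 = 9859 m/s.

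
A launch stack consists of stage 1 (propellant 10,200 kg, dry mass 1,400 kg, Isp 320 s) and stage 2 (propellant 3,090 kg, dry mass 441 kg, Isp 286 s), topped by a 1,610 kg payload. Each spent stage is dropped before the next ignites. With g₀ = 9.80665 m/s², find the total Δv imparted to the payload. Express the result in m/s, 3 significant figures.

Δv ≈ 5530 m/s

Ignition mass of stage 1 = 10,200+1,400 + 3,090+441 + 1,610 = 16,741 kg.
Stage 1: m₀ = 16,741 kg, m_f = 16,741 − 10,200 = 6,541 kg; Δv = 320×9.80665×ln(2.559) = 3138.1×0.9398 ≈ 2949 m/s.
Stage 2: m₀ = 5,141 kg, m_f = 5,141 − 3,090 = 2,051 kg; Δv = 286×9.80665×ln(2.507) = 2804.7×0.9189 ≈ 2577 m/s.
Total Δv = 2949 + 2577 = 5526 m/s.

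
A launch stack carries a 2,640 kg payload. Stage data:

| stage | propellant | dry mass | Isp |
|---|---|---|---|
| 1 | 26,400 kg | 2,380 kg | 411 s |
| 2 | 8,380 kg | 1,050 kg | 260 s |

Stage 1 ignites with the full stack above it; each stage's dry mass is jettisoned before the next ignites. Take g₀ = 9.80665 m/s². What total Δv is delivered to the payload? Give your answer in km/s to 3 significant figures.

Δv ≈ 7.21 km/s

Ignition mass of stage 1 = 26,400+2,380 + 8,380+1,050 + 2,640 = 40,850 kg.
Stage 1: m₀ = 40,850 kg, m_f = 40,850 − 26,400 = 14,450 kg; Δv = 411×9.80665×ln(2.827) = 4030.5×1.0392 ≈ 4189 m/s.
Stage 2: m₀ = 12,070 kg, m_f = 12,070 − 8,380 = 3,690 kg; Δv = 260×9.80665×ln(3.271) = 2549.7×1.1851 ≈ 3022 m/s.
Total Δv = 4189 + 3022 = 7211 m/s.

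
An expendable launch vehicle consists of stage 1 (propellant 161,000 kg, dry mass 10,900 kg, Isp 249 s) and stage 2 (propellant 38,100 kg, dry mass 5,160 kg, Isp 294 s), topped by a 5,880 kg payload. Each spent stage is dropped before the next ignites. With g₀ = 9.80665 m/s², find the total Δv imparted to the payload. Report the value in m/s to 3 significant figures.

Ignition mass of stage 1 = 161,000+10,900 + 38,100+5,160 + 5,880 = 221,040 kg.
Stage 1: m₀ = 221,040 kg, m_f = 221,040 − 161,000 = 60,040 kg; Δv = 249×9.80665×ln(3.682) = 2441.9×1.3033 ≈ 3183 m/s.
Stage 2: m₀ = 49,140 kg, m_f = 49,140 − 38,100 = 11,040 kg; Δv = 294×9.80665×ln(4.451) = 2883.2×1.4931 ≈ 4305 m/s.
Total Δv = 3183 + 4305 = 7488 m/s.

Δv ≈ 7490 m/s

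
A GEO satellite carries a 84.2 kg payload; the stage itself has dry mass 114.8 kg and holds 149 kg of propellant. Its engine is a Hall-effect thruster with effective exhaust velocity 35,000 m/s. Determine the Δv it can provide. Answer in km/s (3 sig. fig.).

m₀ = payload + dry + propellant = 84.2 + 114.8 + 149 = 348 kg.
m_f = payload + dry = 84.2 + 114.8 = 199 kg.
Using Δv = v_e ln(m₀/m_f): Δv = v_e · ln(m₀/m_f) = 35000.0 × ln(1.749) = 35000.0 × 0.5589 ≈ 19561.4 m/s.

Δv ≈ 19.6 km/s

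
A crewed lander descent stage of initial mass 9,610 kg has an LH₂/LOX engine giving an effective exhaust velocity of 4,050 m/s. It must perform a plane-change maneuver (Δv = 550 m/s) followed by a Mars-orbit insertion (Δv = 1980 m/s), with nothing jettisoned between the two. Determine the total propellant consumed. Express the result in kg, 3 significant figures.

After the first burn: m = 9610 × exp(−550/4050.0) = 9610 × 0.87302 = 8,389.72 kg.
After the second burn: m = 8,389.72 × exp(−1980/4050.0) = 8,389.72 × 0.61331 = 5,145.5 kg.
Total propellant = m₀ − m_final = 9610 − 5,145.5 = 4,464.5 kg.

total propellant consumed ≈ 4460 kg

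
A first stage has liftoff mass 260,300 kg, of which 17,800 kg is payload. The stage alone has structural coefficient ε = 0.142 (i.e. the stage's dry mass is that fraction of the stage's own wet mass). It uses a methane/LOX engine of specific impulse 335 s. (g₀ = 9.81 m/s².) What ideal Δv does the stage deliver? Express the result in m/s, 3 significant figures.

Δv ≈ 5280 m/s

Stage wet mass = m₀ − payload = 260,300 − 17,800 = 242,500 kg.
Stage dry mass = ε × stage wet mass = 0.142 × 242,500 = 34,435 kg.
Burnout mass m_f = stage dry + payload = 34,435 + 17,800 = 52,235 kg.
v_e = Isp · g₀ = 335 × 9.81 = 3286.4 m/s.
Δv = v_e · ln(260,300/52,235) = 3286.4 × ln(4.983) = 3286.4 × 1.6061 ≈ 5278 m/s.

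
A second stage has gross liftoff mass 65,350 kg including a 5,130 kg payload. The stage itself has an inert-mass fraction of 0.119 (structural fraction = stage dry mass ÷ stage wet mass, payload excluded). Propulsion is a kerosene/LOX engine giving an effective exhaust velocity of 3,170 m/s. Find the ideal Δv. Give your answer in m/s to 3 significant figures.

Stage wet mass = m₀ − payload = 65,350 − 5,130 = 60,220 kg.
Stage dry mass = ε × stage wet mass = 0.119 × 60,220 = 7,166.18 kg.
Burnout mass m_f = stage dry + payload = 7,166.18 + 5,130 = 12,296.18 kg.
Rocket equation: Δv = v_e · ln(65,350/12,296.18) = 3170.0 × ln(5.315) = 3170.0 × 1.6705 ≈ 5295 m/s.

Δv ≈ 5300 m/s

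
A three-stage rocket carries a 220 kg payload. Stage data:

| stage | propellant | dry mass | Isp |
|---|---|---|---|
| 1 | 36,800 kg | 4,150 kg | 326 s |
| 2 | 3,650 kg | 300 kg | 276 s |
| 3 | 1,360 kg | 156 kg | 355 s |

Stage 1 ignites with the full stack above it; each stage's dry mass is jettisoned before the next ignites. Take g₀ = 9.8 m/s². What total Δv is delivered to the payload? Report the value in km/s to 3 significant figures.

Δv ≈ 13.1 km/s

Ignition mass of stage 1 = 36,800+4,150 + 3,650+300 + 1,360+156 + 220 = 46,636 kg.
Stage 1: m₀ = 46,636 kg, m_f = 46,636 − 36,800 = 9,836 kg; Δv = 326×9.8×ln(4.741) = 3194.8×1.5563 ≈ 4972 m/s.
Stage 2: m₀ = 5,686 kg, m_f = 5,686 − 3,650 = 2,036 kg; Δv = 276×9.8×ln(2.793) = 2704.8×1.0270 ≈ 2778 m/s.
Stage 3: m₀ = 1,736 kg, m_f = 1,736 − 1,360 = 376 kg; Δv = 355×9.8×ln(4.617) = 3479.0×1.5297 ≈ 5322 m/s.
Total Δv = 4972 + 2778 + 5322 = 13072 m/s.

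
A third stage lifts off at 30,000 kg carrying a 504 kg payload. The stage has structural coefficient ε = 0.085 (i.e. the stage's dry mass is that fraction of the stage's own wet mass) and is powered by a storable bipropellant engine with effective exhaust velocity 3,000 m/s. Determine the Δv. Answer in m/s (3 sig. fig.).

Δv ≈ 6900 m/s

Stage wet mass = m₀ − payload = 30,000 − 504 = 29,496 kg.
Stage dry mass = ε × stage wet mass = 0.085 × 29,496 = 2,507.16 kg.
Burnout mass m_f = stage dry + payload = 2,507.16 + 504 = 3,011.16 kg.
From the ideal rocket equation, Δv = v_e · ln(30,000/3,011.16) = 3000.0 × ln(9.963) = 3000.0 × 2.2989 ≈ 6897 m/s.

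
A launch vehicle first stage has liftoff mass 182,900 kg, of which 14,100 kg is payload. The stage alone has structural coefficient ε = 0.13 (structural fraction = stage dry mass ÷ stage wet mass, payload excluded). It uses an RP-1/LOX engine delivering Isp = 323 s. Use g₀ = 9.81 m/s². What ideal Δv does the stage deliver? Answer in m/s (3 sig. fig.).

Δv ≈ 5150 m/s

Stage wet mass = m₀ − payload = 182,900 − 14,100 = 168,800 kg.
Stage dry mass = ε × stage wet mass = 0.13 × 168,800 = 21,944 kg.
Burnout mass m_f = stage dry + payload = 21,944 + 14,100 = 36,044 kg.
v_e = Isp · g₀ = 323 × 9.81 = 3168.6 m/s.
Δv = v_e · ln(182,900/36,044) = 3168.6 × ln(5.074) = 3168.6 × 1.6242 ≈ 5146 m/s.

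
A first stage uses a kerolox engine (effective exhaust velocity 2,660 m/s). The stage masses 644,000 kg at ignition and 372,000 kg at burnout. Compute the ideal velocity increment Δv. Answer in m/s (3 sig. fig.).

Δv ≈ 1460 m/s

Δv = v_e · ln(m₀/m_f) = 2660.0 × ln(1.731) = 2660.0 × 0.5488 ≈ 1459.8 m/s.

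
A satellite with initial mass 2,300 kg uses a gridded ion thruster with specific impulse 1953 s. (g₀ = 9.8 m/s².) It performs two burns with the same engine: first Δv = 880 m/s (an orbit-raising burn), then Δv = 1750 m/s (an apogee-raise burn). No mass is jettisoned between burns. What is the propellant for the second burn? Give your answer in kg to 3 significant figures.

propellant for the second burn ≈ 192 kg

v_e = Isp · g₀ = 1953 × 9.8 = 19139.4 m/s.
After the first burn: m = 2300 × exp(−880/19139.4) = 2300 × 0.95506 = 2,196.64 kg.
After the second burn: m = 2,196.64 × exp(−1750/19139.4) = 2,196.64 × 0.91262 = 2,004.7 kg.
Second-burn propellant = 2,196.64 − 2,004.7 = 191.94 kg.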